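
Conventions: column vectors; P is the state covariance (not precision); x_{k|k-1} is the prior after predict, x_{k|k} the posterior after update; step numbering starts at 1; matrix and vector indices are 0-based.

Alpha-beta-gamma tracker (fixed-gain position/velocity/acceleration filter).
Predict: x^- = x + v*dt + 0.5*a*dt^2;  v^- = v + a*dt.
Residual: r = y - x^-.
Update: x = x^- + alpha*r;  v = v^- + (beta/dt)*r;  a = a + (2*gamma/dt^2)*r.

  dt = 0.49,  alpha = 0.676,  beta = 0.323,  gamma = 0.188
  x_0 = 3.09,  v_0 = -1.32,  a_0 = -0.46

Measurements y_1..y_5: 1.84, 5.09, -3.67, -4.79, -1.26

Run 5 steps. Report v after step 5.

step 1: x_pred=2.3880  r=-0.5480  x^+=2.0175  v^+=-1.9066  a^+=-1.3181
step 2: x_pred=0.9251  r=4.1649  x^+=3.7406  v^+=0.1930  a^+=5.2042
step 3: x_pred=4.4599  r=-8.1299  x^+=-1.0359  v^+=-2.6161  a^+=-7.5273
step 4: x_pred=-3.2214  r=-1.5686  x^+=-4.2818  v^+=-7.3384  a^+=-9.9837
step 5: x_pred=-9.0761  r=7.8161  x^+=-3.7924  v^+=-7.0781  a^+=2.2565

v_post = -7.0781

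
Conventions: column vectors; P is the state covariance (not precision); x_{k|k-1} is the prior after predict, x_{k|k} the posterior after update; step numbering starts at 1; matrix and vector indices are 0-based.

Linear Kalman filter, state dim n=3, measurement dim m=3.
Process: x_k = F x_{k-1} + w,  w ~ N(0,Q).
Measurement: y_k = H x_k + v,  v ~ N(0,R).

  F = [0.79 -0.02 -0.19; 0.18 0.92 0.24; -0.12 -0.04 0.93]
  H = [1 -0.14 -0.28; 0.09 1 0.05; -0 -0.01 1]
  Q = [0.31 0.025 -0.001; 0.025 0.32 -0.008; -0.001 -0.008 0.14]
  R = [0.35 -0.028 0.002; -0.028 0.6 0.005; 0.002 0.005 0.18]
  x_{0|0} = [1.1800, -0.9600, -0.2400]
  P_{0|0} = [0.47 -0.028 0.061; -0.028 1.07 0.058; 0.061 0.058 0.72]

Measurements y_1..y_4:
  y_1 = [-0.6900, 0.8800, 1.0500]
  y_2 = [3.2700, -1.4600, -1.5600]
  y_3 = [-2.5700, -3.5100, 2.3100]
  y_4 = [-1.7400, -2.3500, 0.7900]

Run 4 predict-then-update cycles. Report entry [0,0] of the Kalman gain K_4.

step 1: x^-=[0.9970, -0.7284, -0.3264]  P^-=[0.6128 0.0181 -0.1255; 0.0181 1.3040 0.1640; -0.1255 0.1640 0.7530]  S=[1.1254 -0.1982 -0.3552; -0.1982 1.9293 0.1822; -0.3552 0.1822 0.9299]  K=[0.6153 0.0902 0.0822; -0.0667 0.6736 0.0049; -0.0707 0.0180 0.7775]  nu=[-1.8804, 1.5350, 1.3691]  x^+=[0.0910, 0.4377, 0.8986]  P^+=[0.2200 0.0167 0.0166; 0.0167 0.4042 0.0081; 0.0166 0.0081 0.1400]
step 2: x^-=[-0.1076, 0.6348, 0.8073]  P^-=[0.4470 0.0556 -0.0342; 0.0556 0.6878 0.0109; -0.0342 0.0109 0.2607]  S=[0.8354 -0.0367 -0.1063; -0.0367 1.3029 0.0189; -0.1063 0.0189 0.4406]  K=[0.5474 0.0870 0.0494; -0.0317 0.5316 -0.0214; -0.0564 0.0060 0.5777]  nu=[3.6925, -2.1254, -2.3610]  x^+=[1.6121, -0.5615, -0.7776]  P^+=[0.1949 0.0190 0.0106; 0.0190 0.3179 0.0019; 0.0106 0.0019 0.1039]
step 3: x^-=[1.4325, -0.4130, -0.8941]  P^-=[0.4317 0.0572 -0.0301; 0.0572 0.6095 0.0001; -0.0301 0.0001 0.2309]  S=[0.8126 -0.0220 -0.0925; -0.0220 1.2236 0.0078; -0.0925 0.0078 0.4109]  K=[0.5393 0.0867 0.0450; -0.0244 0.5021 -0.0295; -0.0540 0.0028 0.5496]  nu=[-4.3107, -3.1812, 3.2000]  x^+=[-1.0237, -1.9995, 1.0883]  P^+=[0.1919 0.0194 0.0098; 0.0194 0.3000 0.0001; 0.0098 0.0001 0.0988]
step 4: x^-=[-0.9755, -1.7626, 1.2150]  P^-=[0.4299 0.0578 -0.0295; 0.0578 0.5932 -0.0019; -0.0295 -0.0019 0.2267]  S=[0.8095 -0.0187 -0.0905; -0.0187 1.2072 0.0058; -0.0905 0.0058 0.4068]  K=[0.5382 0.0868 0.0445; -0.0226 0.4954 -0.0314; -0.0536 0.0022 0.5454]  nu=[-0.6710, -0.5604, -0.4426]  x^+=[-1.4050, -2.0111, 1.0083]  P^+=[0.1915 0.0195 0.0097; 0.0195 0.2960 -0.0003; 0.0097 -0.0003 0.0981]

K[0,0] = 0.5382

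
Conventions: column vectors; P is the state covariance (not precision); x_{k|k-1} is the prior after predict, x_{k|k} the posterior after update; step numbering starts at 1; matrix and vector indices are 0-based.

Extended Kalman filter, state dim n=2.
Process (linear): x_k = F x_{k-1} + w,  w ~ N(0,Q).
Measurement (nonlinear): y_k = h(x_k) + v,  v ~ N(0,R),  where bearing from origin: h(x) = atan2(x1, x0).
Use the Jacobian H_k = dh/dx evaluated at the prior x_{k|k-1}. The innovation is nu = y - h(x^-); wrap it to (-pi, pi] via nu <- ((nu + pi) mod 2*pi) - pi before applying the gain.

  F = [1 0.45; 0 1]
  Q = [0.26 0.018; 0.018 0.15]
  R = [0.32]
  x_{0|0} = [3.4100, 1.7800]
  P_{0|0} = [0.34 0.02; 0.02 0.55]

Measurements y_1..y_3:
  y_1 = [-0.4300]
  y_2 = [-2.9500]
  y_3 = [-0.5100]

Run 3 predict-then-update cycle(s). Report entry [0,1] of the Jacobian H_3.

step 1: x^-=[4.2110, 1.7800]  P^-=[0.7294 0.2855; 0.2855 0.7000]  H_jac=[-0.0852 0.2015]  S=[0.3439]  K=[-0.0134; 0.3394]  nu=[-0.8299]  x^+=[4.2221, 1.4983]  P^+=[0.7293 0.2871; 0.2871 0.6604]
step 2: x^-=[4.8963, 1.4983]  P^-=[1.3814 0.6022; 0.6022 0.8104]  H_jac=[-0.0571 0.1867]  S=[0.3399]  K=[0.0986; 0.3440]  nu=[3.0362]  x^+=[5.1958, 2.5427]  P^+=[1.3781 0.5907; 0.5907 0.7702]
step 3: x^-=[6.3400, 2.5427]  P^-=[2.3257 0.9553; 0.9553 0.9202]  H_jac=[-0.0545 0.1359]  S=[0.3297]  K=[0.0093; 0.2213]  nu=[-0.8914]  x^+=[6.3317, 2.3454]  P^+=[2.3257 0.9546; 0.9546 0.9040]

H_jac[0,1] = 0.1359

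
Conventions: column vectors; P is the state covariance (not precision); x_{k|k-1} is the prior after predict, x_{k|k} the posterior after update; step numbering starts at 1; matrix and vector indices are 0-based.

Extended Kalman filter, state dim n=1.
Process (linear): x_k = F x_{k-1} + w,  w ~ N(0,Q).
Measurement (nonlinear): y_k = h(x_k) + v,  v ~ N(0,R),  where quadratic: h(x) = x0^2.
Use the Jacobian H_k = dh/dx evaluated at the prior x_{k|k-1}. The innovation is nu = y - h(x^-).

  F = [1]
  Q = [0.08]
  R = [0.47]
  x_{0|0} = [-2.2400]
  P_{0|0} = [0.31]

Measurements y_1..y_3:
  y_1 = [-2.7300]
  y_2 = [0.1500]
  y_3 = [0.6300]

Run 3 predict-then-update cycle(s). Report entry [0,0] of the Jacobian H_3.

step 1: x^-=[-2.2400]  P^-=[0.3900]  H_jac=[-4.4800]  S=[8.2975]  K=[-0.2106]  nu=[-7.7476]  x^+=[-0.6086]  P^+=[0.0221]
step 2: x^-=[-0.6086]  P^-=[0.1021]  H_jac=[-1.2172]  S=[0.6212]  K=[-0.2000]  nu=[-0.2204]  x^+=[-0.5645]  P^+=[0.0772]
step 3: x^-=[-0.5645]  P^-=[0.1572]  H_jac=[-1.1290]  S=[0.6704]  K=[-0.2648]  nu=[0.3113]  x^+=[-0.6469]  P^+=[0.1102]

H_jac[0,0] = -1.1290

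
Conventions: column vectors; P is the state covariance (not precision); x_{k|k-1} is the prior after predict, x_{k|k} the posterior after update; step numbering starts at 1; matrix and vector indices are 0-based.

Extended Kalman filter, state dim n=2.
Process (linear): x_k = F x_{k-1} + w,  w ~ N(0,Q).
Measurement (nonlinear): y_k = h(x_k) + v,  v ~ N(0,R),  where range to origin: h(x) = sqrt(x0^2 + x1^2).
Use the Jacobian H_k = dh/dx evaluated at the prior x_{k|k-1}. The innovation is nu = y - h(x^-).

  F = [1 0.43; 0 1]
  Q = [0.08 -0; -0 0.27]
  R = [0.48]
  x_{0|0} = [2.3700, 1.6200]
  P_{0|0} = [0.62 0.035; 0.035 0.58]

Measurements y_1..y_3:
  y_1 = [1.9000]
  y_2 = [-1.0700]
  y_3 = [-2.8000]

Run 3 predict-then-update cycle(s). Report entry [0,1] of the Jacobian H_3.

step 1: x^-=[3.0666, 1.6200]  P^-=[0.8373 0.2844; 0.2844 0.8500]  H_jac=[0.8842 0.4671]  S=[1.5550]  K=[0.5616; 0.4170]  nu=[-1.5682]  x^+=[2.1860, 0.9660]  P^+=[0.3470 -0.0798; -0.0798 0.5796]
step 2: x^-=[2.6014, 0.9660]  P^-=[0.4655 0.1694; 0.1694 0.8496]  H_jac=[0.9375 0.3481]  S=[1.1027]  K=[0.4493; 0.4123]  nu=[-3.8449]  x^+=[0.8739, -0.6191]  P^+=[0.2430 -0.0348; -0.0348 0.6621]
step 3: x^-=[0.6077, -0.6191]  P^-=[0.4155 0.2499; 0.2499 0.9321]  H_jac=[0.7005 -0.7137]  S=[0.9087]  K=[0.1240; -0.5394]  nu=[-3.6675]  x^+=[0.1529, 1.3591]  P^+=[0.4015 0.3107; 0.3107 0.6678]

H_jac[0,1] = -0.7137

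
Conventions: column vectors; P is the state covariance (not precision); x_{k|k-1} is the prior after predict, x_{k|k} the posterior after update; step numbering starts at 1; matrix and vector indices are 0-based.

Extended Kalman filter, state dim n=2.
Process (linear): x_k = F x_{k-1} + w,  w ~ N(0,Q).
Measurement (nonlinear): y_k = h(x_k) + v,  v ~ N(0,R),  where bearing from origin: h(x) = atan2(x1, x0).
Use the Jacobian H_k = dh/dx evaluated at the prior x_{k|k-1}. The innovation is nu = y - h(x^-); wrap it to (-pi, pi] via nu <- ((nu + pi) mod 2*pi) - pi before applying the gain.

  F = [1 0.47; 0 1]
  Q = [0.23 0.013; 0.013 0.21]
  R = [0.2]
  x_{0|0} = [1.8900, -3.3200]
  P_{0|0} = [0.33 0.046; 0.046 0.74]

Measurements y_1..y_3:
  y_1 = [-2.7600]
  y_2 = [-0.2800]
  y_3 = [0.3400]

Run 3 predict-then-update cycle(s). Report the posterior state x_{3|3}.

x_post = [-1.3863, -3.8523]

step 1: x^-=[0.3296, -3.3200]  P^-=[0.7667 0.4068; 0.4068 0.9500]  H_jac=[0.2983 0.0296]  S=[0.2762]  K=[0.8715; 0.5411]  nu=[-1.2882]  x^+=[-0.7930, -4.0170]  P^+=[0.5569 0.2765; 0.2765 0.8691]
step 2: x^-=[-2.6810, -4.0170]  P^-=[1.2389 0.6980; 0.6980 1.0791]  H_jac=[0.1722 -0.1149]  S=[0.2234]  K=[0.5960; -0.0171]  nu=[1.8793]  x^+=[-1.5609, -4.0492]  P^+=[1.1595 0.7003; 0.7003 1.0791]
step 3: x^-=[-3.4640, -4.0492]  P^-=[2.2862 1.2205; 1.2205 1.2891]  H_jac=[0.1426 -0.1220]  S=[0.2232]  K=[0.7935; 0.0752]  nu=[2.6185]  x^+=[-1.3863, -3.8523]  P^+=[2.1456 1.2072; 1.2072 1.2878]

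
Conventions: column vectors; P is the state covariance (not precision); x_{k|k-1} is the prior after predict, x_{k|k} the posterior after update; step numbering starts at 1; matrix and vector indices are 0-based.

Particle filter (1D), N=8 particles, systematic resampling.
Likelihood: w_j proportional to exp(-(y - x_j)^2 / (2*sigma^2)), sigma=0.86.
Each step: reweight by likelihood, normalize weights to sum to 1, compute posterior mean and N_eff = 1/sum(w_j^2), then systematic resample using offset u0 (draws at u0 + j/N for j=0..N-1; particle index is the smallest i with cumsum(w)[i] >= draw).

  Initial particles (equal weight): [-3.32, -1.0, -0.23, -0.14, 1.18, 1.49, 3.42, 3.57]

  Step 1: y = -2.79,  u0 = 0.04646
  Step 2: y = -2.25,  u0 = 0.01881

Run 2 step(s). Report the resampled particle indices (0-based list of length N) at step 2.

step 1: w=[0.8595, 0.1191, 0.0124, 0.0090, 0.0000, 0.0000, 0.0000, 0.0000]  mean=-2.9766  Neff=1.3278  idx=[0, 0, 0, 0, 0, 0, 0, 1]
step 2: w=[0.1290, 0.1290, 0.1290, 0.1290, 0.1290, 0.1290, 0.1290, 0.0972]  mean=-3.0944  Neff=7.9440  idx=[0, 1, 2, 3, 4, 4, 5, 6]

resampled_idx = [0, 1, 2, 3, 4, 4, 5, 6]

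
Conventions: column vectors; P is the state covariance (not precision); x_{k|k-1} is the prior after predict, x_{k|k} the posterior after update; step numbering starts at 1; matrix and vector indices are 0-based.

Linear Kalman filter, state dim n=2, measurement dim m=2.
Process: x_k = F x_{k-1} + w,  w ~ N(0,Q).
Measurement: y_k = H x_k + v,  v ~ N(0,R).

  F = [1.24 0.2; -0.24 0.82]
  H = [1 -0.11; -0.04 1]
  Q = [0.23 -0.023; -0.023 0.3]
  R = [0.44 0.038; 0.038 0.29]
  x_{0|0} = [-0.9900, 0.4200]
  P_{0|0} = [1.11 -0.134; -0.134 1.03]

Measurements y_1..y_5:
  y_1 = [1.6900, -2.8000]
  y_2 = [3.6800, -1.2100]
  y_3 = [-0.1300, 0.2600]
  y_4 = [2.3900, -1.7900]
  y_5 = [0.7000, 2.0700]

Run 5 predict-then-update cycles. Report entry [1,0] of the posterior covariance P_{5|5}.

P_post[1,0] = 0.0219

step 1: x^-=[-1.1436, 0.5820]  P^-=[1.9115 -0.3142; -0.3142 1.1093]  S=[2.4340 -0.4761; -0.4761 1.4274]  K=[0.7980 -0.0075; -0.0273 0.7768]  nu=[2.8976, -3.4277]  x^+=[1.1946, -2.1597]  P^+=[0.3555 0.0424; 0.0424 0.2259]
step 2: x^-=[1.0494, -2.0577]  P^-=[0.8067 -0.0507; -0.0507 0.4557]  S=[1.2634 -0.0953; -0.0953 0.7511]  K=[0.6407 -0.0292; -0.0342 0.6051]  nu=[2.4042, 0.8897]  x^+=[2.5640, -1.6014]  P^+=[0.2838 0.0272; 0.0272 0.1753]
step 3: x^-=[2.8590, -1.9285]  P^-=[0.6869 -0.0523; -0.0523 0.4235]  S=[1.1436 -0.0886; -0.0886 0.7188]  K=[0.6029 -0.0367; -0.0410 0.5870]  nu=[-3.2012, 2.3029]  x^+=[0.8446, -0.4454]  P^+=[0.2664 0.0229; 0.0229 0.1696]
step 4: x^-=[0.9582, -0.5679]  P^-=[0.6578 -0.0523; -0.0523 0.4204]  S=[1.1143 -0.0870; -0.0870 0.7156]  K=[0.5925 -0.0377; -0.0427 0.5852]  nu=[1.3693, -1.1837]  x^+=[1.8142, -1.3191]  P^+=[0.2617 0.0220; 0.0220 0.1690]
step 5: x^-=[1.9858, -1.5170]  P^-=[0.6501 -0.0518; -0.0518 0.4200]  S=[1.1065 -0.0862; -0.0862 0.7152]  K=[0.5897 -0.0377; -0.0430 0.5850]  nu=[-1.4526, 3.6665]  x^+=[0.9910, 0.6902]  P^+=[0.2604 0.0219; 0.0219 0.1689]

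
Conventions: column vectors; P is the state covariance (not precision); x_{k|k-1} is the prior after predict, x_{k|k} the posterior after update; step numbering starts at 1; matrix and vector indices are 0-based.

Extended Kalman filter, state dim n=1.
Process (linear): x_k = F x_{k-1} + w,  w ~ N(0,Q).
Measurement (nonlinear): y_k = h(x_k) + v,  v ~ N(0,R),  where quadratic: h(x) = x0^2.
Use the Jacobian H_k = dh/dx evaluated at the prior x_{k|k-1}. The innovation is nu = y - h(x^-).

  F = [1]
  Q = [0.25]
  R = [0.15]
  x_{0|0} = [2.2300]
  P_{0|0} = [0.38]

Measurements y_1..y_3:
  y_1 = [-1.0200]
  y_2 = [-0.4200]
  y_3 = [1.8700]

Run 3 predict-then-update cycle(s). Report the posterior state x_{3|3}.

x_post = [1.5405]

step 1: x^-=[2.2300]  P^-=[0.6300]  H_jac=[4.4600]  S=[12.6817]  K=[0.2216]  nu=[-5.9929]  x^+=[0.9022]  P^+=[0.0075]
step 2: x^-=[0.9022]  P^-=[0.2575]  H_jac=[1.8044]  S=[0.9882]  K=[0.4701]  nu=[-1.2340]  x^+=[0.3221]  P^+=[0.0391]
step 3: x^-=[0.3221]  P^-=[0.2891]  H_jac=[0.6443]  S=[0.2700]  K=[0.6898]  nu=[1.7662]  x^+=[1.5405]  P^+=[0.1606]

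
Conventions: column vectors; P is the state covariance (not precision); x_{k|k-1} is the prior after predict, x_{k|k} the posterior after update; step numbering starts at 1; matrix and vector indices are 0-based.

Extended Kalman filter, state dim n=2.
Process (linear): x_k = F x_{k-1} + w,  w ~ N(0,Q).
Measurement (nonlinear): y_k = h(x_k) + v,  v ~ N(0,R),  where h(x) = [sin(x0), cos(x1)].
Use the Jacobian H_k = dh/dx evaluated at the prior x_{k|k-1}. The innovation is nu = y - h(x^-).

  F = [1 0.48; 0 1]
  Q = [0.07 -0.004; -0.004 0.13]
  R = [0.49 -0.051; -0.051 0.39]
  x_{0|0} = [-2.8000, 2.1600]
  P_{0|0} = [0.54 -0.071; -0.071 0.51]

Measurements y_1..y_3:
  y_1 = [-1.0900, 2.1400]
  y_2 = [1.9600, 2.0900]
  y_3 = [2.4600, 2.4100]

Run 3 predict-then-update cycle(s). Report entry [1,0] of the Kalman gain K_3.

step 1: x^-=[-1.7632, 2.1600]  P^-=[0.6593 0.1698; 0.1698 0.6400]  H_jac=[-0.1912 0.0000; 0.0000 -0.8314]  S=[0.5141 -0.0240; -0.0240 0.8324]  K=[-0.2535 -0.1769; -0.0931 -0.6419]  nu=[-0.1085, 2.6957]  x^+=[-2.2126, 0.4397]  P^+=[0.6024 0.0674; 0.0674 0.2954]
step 2: x^-=[-2.0016, 0.4397]  P^-=[0.8052 0.2052; 0.2052 0.4254]  H_jac=[-0.4176 0.0000; 0.0000 -0.4256]  S=[0.6304 -0.0145; -0.0145 0.4671]  K=[-0.5381 -0.2038; -0.1450 -0.3922]  nu=[2.8686, 1.1851]  x^+=[-3.7866, -0.4410]  P^+=[0.6065 0.1222; 0.1222 0.3420]
step 3: x^-=[-3.9982, -0.4410]  P^-=[0.8726 0.2824; 0.2824 0.4720]  H_jac=[-0.6550 0.0000; 0.0000 0.4269]  S=[0.8644 -0.1299; -0.1299 0.4760]  K=[-0.6498 0.0758; -0.1568 0.3805]  nu=[1.7043, 1.5057]  x^+=[-4.9916, -0.1354]  P^+=[0.4921 0.1469; 0.1469 0.3663]

K[1,0] = -0.1568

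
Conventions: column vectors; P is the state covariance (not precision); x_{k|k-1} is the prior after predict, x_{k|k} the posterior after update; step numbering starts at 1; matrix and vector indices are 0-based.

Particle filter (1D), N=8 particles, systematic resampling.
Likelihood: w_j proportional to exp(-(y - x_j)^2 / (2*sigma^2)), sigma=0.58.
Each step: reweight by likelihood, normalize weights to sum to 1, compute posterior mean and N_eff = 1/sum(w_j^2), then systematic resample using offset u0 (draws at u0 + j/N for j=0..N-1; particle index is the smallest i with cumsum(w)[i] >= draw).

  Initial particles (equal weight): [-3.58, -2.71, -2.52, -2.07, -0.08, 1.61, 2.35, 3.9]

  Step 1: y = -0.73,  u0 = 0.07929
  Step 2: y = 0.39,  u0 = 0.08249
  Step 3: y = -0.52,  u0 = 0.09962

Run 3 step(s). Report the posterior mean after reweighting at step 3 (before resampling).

post_mean = -0.0800

step 1: w=[0.0000, 0.0048, 0.0139, 0.1128, 0.8680, 0.0005, 0.0000, 0.0000]  mean=-0.3502  Neff=1.3047  idx=[3, 4, 4, 4, 4, 4, 4, 4]
step 2: w=[0.0000, 0.1429, 0.1429, 0.1429, 0.1429, 0.1429, 0.1429, 0.1429]  mean=-0.0800  Neff=7.0003  idx=[1, 2, 3, 4, 5, 5, 6, 7]
step 3: w=[0.1250, 0.1250, 0.1250, 0.1250, 0.1250, 0.1250, 0.1250, 0.1250]  mean=-0.0800  Neff=8.0000  idx=[0, 1, 2, 3, 4, 5, 6, 7]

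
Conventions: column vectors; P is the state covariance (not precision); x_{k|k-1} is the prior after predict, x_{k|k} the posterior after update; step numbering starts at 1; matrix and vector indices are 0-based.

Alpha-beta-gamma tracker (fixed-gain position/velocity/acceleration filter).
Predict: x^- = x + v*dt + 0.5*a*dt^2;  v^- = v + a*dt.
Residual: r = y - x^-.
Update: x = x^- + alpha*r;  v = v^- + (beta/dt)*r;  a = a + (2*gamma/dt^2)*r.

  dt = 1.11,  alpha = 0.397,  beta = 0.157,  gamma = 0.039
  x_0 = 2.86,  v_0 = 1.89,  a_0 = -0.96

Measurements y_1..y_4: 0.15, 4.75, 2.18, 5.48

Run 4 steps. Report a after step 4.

a_post = -0.6338

step 1: x_pred=4.3665  r=-4.2165  x^+=2.6925  v^+=0.2280  a^+=-1.2269
step 2: x_pred=2.1898  r=2.5602  x^+=3.2062  v^+=-0.7718  a^+=-1.0649
step 3: x_pred=1.6935  r=0.4865  x^+=1.8867  v^+=-1.8849  a^+=-1.0341
step 4: x_pred=-0.8427  r=6.3227  x^+=1.6674  v^+=-2.1385  a^+=-0.6338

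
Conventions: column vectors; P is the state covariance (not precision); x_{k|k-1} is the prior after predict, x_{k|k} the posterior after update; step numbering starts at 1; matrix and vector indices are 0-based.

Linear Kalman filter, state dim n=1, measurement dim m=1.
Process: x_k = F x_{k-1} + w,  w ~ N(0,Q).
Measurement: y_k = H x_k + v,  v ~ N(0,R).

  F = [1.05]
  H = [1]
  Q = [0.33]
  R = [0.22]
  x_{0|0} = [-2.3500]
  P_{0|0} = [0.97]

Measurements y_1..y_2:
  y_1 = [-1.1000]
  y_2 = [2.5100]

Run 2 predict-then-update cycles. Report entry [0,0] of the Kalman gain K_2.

step 1: x^-=[-2.4675]  P^-=[1.3994]  S=[1.6194]  K=[0.8641]  nu=[1.3675]  x^+=[-1.2858]  P^+=[0.1901]
step 2: x^-=[-1.3501]  P^-=[0.5396]  S=[0.7596]  K=[0.7104]  nu=[3.8601]  x^+=[1.3920]  P^+=[0.1563]

K[0,0] = 0.7104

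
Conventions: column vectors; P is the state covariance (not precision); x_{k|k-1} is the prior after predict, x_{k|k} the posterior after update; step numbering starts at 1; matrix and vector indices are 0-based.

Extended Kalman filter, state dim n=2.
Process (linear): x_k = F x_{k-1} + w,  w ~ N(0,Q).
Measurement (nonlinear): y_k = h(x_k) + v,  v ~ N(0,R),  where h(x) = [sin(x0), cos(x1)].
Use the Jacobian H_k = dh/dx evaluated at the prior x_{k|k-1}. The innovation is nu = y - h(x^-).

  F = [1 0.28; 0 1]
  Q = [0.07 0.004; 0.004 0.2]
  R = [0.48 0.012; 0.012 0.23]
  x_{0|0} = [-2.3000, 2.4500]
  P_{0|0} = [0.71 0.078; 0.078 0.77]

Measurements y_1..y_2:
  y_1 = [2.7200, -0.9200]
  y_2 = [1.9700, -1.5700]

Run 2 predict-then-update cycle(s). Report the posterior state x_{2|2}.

x_post = [0.9441, 3.4623]

step 1: x^-=[-1.6140, 2.4500]  P^-=[0.8840 0.2976; 0.2976 0.9700]  H_jac=[-0.0432 0.0000; 0.0000 -0.6378]  S=[0.4816 0.0202; 0.0202 0.6245]  K=[-0.0666 -0.3017; 0.0149 -0.9910]  nu=[3.7191, -0.1498]  x^+=[-1.8166, 2.6537]  P^+=[0.8242 0.1101; 0.1101 0.3571]
step 2: x^-=[-1.0735, 2.6537]  P^-=[0.9839 0.2141; 0.2141 0.5571]  H_jac=[0.4770 0.0000; 0.0000 -0.4687]  S=[0.7039 -0.0359; -0.0359 0.3524]  K=[0.6557 -0.2180; 0.1079 -0.7300]  nu=[2.8489, -0.6867]  x^+=[0.9441, 3.4623]  P^+=[0.6543 0.0902; 0.0902 0.3555]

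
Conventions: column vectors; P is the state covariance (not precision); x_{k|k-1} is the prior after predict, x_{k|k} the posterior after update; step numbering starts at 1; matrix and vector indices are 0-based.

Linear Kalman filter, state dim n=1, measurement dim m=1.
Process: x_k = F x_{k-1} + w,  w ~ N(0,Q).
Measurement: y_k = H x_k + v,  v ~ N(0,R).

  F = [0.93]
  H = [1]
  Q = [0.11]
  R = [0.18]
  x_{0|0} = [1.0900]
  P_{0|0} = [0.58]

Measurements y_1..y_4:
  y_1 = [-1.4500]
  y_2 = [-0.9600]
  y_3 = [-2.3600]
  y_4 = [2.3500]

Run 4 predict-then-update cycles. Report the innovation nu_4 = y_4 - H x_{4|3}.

innov = [3.8700]

step 1: x^-=[1.0137]  P^-=[0.6116]  S=[0.7916]  K=[0.7726]  nu=[-2.4637]  x^+=[-0.8898]  P^+=[0.1391]
step 2: x^-=[-0.8275]  P^-=[0.2303]  S=[0.4103]  K=[0.5613]  nu=[-0.1325]  x^+=[-0.9019]  P^+=[0.1010]
step 3: x^-=[-0.8388]  P^-=[0.1974]  S=[0.3774]  K=[0.5230]  nu=[-1.5212]  x^+=[-1.6344]  P^+=[0.0941]
step 4: x^-=[-1.5200]  P^-=[0.1914]  S=[0.3714]  K=[0.5154]  nu=[3.8700]  x^+=[0.4745]  P^+=[0.0928]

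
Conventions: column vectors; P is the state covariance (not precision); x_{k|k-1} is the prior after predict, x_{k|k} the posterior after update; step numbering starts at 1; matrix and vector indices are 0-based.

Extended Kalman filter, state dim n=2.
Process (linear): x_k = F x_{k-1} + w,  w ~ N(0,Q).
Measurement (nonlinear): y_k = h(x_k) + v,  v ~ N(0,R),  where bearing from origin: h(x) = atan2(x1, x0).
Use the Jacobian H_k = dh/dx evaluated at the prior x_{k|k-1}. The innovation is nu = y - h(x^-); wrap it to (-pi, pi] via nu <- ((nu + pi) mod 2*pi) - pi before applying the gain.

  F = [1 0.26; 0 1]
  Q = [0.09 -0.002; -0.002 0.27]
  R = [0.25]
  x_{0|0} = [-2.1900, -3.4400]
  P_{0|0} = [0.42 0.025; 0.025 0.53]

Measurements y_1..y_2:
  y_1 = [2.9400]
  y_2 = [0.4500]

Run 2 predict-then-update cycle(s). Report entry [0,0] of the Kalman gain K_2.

step 1: x^-=[-3.0844, -3.4400]  P^-=[0.5588 0.1608; 0.1608 0.8000]  H_jac=[0.1611 -0.1445]  S=[0.2737]  K=[0.2441; -0.3276]  nu=[-1.0414]  x^+=[-3.3386, -3.0988]  P^+=[0.5425 0.1827; 0.1827 0.7706]
step 2: x^-=[-4.1443, -3.0988]  P^-=[0.7796 0.3811; 0.3811 1.0406]  H_jac=[0.1157 -0.1548]  S=[0.2717]  K=[0.1150; -0.4304]  nu=[2.9495]  x^+=[-3.8052, -4.3684]  P^+=[0.7760 0.3945; 0.3945 0.9903]

K[0,0] = 0.1150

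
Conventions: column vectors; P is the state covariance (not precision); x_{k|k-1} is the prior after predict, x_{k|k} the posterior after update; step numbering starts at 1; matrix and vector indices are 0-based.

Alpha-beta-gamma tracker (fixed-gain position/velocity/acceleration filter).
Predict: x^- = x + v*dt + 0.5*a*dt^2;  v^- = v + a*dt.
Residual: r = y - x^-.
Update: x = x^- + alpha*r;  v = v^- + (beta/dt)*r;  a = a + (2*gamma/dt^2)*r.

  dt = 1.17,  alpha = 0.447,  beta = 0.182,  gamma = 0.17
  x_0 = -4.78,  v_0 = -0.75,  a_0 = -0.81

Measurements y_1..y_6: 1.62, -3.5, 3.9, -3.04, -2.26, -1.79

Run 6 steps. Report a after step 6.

step 1: x_pred=-6.2119  r=7.8319  x^+=-2.7110  v^+=-0.4794  a^+=1.1352
step 2: x_pred=-2.4949  r=-1.0051  x^+=-2.9442  v^+=0.6925  a^+=0.8856
step 3: x_pred=-1.5278  r=5.4278  x^+=0.8984  v^+=2.5730  a^+=2.2337
step 4: x_pred=5.4377  r=-8.4777  x^+=1.6482  v^+=3.8677  a^+=0.1281
step 5: x_pred=6.2611  r=-8.5211  x^+=2.4521  v^+=2.6921  a^+=-1.9883
step 6: x_pred=4.2410  r=-6.0310  x^+=1.5451  v^+=-0.5724  a^+=-3.4863

a_post = -3.4863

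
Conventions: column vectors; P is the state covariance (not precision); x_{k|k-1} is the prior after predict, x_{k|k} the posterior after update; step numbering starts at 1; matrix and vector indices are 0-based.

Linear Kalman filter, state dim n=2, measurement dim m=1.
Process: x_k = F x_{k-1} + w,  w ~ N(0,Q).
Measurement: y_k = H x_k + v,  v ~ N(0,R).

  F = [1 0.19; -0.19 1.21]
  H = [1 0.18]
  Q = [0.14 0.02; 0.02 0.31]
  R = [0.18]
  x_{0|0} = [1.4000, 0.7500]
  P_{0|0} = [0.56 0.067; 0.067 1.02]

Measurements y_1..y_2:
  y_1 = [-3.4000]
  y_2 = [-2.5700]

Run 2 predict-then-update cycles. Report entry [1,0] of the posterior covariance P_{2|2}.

P_post[1,0] = -0.1870

step 1: x^-=[1.5425, 0.6415]  P^-=[0.7623 0.2267; 0.2267 1.7928]  S=[1.0820]  K=[0.7422; 0.5078]  nu=[-5.0580]  x^+=[-2.2117, -1.9270]  P^+=[0.1662 -0.1811; -0.1811 1.5138]
step 2: x^-=[-2.5778, -1.9114]  P^-=[0.2920 0.1239; 0.1239 2.6156]  S=[0.6014]  K=[0.5227; 0.9889]  nu=[0.3519]  x^+=[-2.3939, -1.5635]  P^+=[0.1277 -0.1870; -0.1870 2.0275]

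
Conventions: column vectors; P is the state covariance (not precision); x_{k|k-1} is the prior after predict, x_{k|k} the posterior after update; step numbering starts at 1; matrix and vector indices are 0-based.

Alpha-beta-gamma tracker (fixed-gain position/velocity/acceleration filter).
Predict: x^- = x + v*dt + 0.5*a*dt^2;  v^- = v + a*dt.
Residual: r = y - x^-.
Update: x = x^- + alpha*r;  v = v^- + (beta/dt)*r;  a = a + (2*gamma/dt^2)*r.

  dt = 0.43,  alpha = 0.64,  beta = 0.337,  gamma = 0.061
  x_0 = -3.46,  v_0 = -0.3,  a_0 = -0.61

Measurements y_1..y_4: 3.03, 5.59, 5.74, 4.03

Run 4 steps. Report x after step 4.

x_post = 6.4463

step 1: x_pred=-3.6454  r=6.6754  x^+=0.6269  v^+=4.6693  a^+=3.7945
step 2: x_pred=2.9855  r=2.6045  x^+=4.6524  v^+=8.3422  a^+=5.5130
step 3: x_pred=8.7492  r=-3.0092  x^+=6.8233  v^+=8.3544  a^+=3.5275
step 4: x_pred=10.7418  r=-6.7118  x^+=6.4463  v^+=4.6111  a^+=-0.9011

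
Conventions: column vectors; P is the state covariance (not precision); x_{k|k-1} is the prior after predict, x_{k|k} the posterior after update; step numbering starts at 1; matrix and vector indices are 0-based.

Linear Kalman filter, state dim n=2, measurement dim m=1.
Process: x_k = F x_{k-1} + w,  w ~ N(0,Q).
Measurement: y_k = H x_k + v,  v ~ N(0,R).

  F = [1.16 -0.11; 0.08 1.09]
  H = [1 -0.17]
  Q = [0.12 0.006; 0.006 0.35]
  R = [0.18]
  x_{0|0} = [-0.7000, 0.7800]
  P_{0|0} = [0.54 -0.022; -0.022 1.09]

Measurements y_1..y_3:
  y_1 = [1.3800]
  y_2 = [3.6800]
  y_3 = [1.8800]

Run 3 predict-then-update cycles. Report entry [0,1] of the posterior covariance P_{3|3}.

P_post[0,1] = 0.2902

step 1: x^-=[-0.8978, 0.7942]  P^-=[0.8654 -0.1022; -0.1022 1.6446]  S=[1.1277]  K=[0.7828; -0.3386]  nu=[2.4128]  x^+=[0.9910, -0.0227]  P^+=[0.1743 0.1967; 0.1967 1.5154]
step 2: x^-=[1.1521, 0.0546]  P^-=[0.3227 0.0874; 0.0874 2.1859]  S=[0.5362]  K=[0.5742; -0.5300]  nu=[2.5372]  x^+=[2.6089, -1.2901]  P^+=[0.1460 0.2506; 0.2506 2.0353]
step 3: x^-=[3.1683, -1.1975]  P^-=[0.2771 0.0902; 0.0902 2.8127]  S=[0.5077]  K=[0.5155; -0.7642]  nu=[-1.4918]  x^+=[2.3992, -0.0574]  P^+=[0.1421 0.2902; 0.2902 2.5162]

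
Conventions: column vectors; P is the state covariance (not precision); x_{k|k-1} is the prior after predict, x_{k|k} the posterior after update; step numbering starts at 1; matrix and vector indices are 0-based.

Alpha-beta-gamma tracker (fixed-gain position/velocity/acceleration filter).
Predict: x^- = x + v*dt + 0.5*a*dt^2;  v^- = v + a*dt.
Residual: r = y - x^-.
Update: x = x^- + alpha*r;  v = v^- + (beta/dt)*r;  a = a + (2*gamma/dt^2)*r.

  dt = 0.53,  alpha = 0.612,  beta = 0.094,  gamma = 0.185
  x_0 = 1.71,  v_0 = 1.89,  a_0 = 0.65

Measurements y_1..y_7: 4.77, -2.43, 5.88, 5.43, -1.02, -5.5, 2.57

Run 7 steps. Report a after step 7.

step 1: x_pred=2.8030  r=1.9670  x^+=4.0068  v^+=2.5834  a^+=3.2409
step 2: x_pred=5.8312  r=-8.2612  x^+=0.7753  v^+=2.8359  a^+=-7.6406
step 3: x_pred=1.2052  r=4.6748  x^+=4.0662  v^+=-0.3846  a^+=-1.4830
step 4: x_pred=3.6541  r=1.7759  x^+=4.7409  v^+=-0.8556  a^+=0.8562
step 5: x_pred=4.4077  r=-5.4277  x^+=1.0860  v^+=-1.3645  a^+=-6.2932
step 6: x_pred=-0.5211  r=-4.9789  x^+=-3.5682  v^+=-5.5829  a^+=-12.8514
step 7: x_pred=-8.3321  r=10.9021  x^+=-1.6600  v^+=-10.4606  a^+=1.5088

a_post = 1.5088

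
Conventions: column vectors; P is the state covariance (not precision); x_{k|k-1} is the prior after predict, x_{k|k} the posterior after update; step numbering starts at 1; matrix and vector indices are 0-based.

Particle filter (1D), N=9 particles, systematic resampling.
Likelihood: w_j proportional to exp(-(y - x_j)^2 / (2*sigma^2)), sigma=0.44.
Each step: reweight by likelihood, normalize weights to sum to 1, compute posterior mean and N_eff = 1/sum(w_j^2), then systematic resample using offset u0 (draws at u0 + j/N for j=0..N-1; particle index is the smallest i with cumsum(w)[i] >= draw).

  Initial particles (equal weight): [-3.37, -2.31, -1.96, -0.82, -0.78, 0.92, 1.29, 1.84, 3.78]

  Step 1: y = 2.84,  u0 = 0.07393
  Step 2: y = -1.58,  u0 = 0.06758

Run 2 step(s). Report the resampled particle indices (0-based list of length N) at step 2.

resampled_idx = [0, 0, 1, 1, 2, 2, 2, 3, 3]

step 1: w=[0.0000, 0.0000, 0.0000, 0.0000, 0.0000, 0.0004, 0.0112, 0.4205, 0.5679]  mean=2.9352  Neff=2.0023  idx=[7, 7, 7, 7, 8, 8, 8, 8, 8]
step 2: w=[0.2500, 0.2500, 0.2500, 0.2500, 0.0000, 0.0000, 0.0000, 0.0000, 0.0000]  mean=1.8400  Neff=4.0000  idx=[0, 0, 1, 1, 2, 2, 2, 3, 3]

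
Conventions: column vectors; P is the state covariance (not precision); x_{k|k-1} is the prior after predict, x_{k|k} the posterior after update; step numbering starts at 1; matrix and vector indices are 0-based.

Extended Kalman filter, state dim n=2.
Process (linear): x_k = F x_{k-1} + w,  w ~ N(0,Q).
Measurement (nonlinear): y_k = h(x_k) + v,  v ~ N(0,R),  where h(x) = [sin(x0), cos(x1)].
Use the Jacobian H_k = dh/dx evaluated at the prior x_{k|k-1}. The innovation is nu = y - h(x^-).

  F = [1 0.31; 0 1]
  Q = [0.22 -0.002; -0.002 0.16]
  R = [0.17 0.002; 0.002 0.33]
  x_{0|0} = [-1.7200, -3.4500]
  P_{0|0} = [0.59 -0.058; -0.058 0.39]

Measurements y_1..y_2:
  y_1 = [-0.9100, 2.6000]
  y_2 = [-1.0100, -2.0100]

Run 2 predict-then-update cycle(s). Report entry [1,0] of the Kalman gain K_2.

K[1,0] = -0.1019

step 1: x^-=[-2.7895, -3.4500]  P^-=[0.8115 0.0609; 0.0609 0.5500]  H_jac=[-0.9387 0.0000; 0.0000 -0.3035]  S=[0.8850 0.0194; 0.0194 0.3807]  K=[-0.8606 -0.0048; -0.0551 -0.4358]  nu=[-0.5651, 3.5528]  x^+=[-2.3202, -4.9670]  P^+=[0.1559 0.0109; 0.0109 0.4741]
step 2: x^-=[-3.8600, -4.9670]  P^-=[0.4282 0.1559; 0.1559 0.6341]  H_jac=[-0.7528 0.0000; 0.0000 -0.9677]  S=[0.4127 0.1156; 0.1156 0.9239]  K=[-0.7621 -0.0679; -0.1019 -0.6515]  nu=[-1.6682, -2.2619]  x^+=[-2.4350, -3.3234]  P^+=[0.1723 0.0247; 0.0247 0.2224]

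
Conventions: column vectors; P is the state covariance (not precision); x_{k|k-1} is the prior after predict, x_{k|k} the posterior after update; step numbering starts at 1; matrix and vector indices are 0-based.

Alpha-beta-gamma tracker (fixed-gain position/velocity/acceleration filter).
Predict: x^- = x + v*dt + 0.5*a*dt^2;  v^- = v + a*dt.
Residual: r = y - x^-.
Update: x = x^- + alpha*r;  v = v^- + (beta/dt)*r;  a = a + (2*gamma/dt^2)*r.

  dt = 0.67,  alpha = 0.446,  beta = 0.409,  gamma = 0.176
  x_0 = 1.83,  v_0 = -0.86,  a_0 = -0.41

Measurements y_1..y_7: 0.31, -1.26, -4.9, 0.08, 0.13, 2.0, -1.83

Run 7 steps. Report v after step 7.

v_post = 7.3966

step 1: x_pred=1.1618  r=-0.8518  x^+=0.7819  v^+=-1.6547  a^+=-1.0779
step 2: x_pred=-0.5687  r=-0.6913  x^+=-0.8770  v^+=-2.7989  a^+=-1.6200
step 3: x_pred=-3.1159  r=-1.7841  x^+=-3.9116  v^+=-4.9734  a^+=-3.0190
step 4: x_pred=-7.9214  r=8.0014  x^+=-4.3528  v^+=-2.1117  a^+=3.2552
step 5: x_pred=-5.0370  r=5.1670  x^+=-2.7325  v^+=3.2234  a^+=7.3068
step 6: x_pred=1.0672  r=0.9328  x^+=1.4832  v^+=8.6884  a^+=8.0383
step 7: x_pred=9.1087  r=-10.9387  x^+=4.2300  v^+=7.3966  a^+=-0.5392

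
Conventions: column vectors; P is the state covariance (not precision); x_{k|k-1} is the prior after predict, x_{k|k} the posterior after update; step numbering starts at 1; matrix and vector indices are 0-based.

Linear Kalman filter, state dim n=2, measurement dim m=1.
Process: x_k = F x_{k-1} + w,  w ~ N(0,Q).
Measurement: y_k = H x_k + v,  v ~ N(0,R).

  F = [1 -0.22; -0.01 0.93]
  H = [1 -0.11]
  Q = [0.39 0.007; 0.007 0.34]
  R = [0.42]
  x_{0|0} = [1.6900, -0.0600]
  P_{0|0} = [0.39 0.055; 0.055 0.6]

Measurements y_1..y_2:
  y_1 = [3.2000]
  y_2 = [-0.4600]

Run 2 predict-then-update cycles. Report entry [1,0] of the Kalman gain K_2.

K[1,0] = -0.2170

step 1: x^-=[1.7032, -0.0727]  P^-=[0.7848 -0.0684; -0.0684 0.8580]  S=[1.2303]  K=[0.6441; -0.1323]  nu=[1.4888]  x^+=[2.6621, -0.2697]  P^+=[0.2745 0.0364; 0.0364 0.8364]
step 2: x^-=[2.7214, -0.2774]  P^-=[0.6890 -0.1329; -0.1329 1.0628]  S=[1.1511]  K=[0.6112; -0.2170]  nu=[-3.2119]  x^+=[0.7581, 0.4197]  P^+=[0.2589 0.0198; 0.0198 1.0086]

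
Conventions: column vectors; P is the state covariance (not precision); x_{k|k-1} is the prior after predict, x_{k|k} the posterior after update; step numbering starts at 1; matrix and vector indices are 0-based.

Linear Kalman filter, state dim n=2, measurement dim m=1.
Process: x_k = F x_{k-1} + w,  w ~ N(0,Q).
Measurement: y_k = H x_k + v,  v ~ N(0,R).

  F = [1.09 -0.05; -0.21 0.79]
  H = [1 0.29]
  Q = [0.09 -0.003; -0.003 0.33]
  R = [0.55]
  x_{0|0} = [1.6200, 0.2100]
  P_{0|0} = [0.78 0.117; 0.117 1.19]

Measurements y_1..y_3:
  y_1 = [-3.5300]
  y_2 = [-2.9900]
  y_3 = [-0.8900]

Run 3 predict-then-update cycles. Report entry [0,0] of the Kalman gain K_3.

K[0,0] = 0.4547

step 1: x^-=[1.7553, -0.1743]  P^-=[1.0069 -0.1266; -0.1266 1.0683]  S=[1.5734]  K=[0.6167; 0.1165]  nu=[-5.2348]  x^+=[-1.4728, -0.7839]  P^+=[0.4086 -0.2396; -0.2396 1.0469]
step 2: x^-=[-1.5661, -0.3100]  P^-=[0.6042 -0.3467; -0.3467 1.0809]  S=[1.0441]  K=[0.4824; -0.0318]  nu=[-1.3340]  x^+=[-2.2097, -0.2675]  P^+=[0.3612 -0.3307; -0.3307 1.0798]
step 3: x^-=[-2.3952, 0.2527]  P^-=[0.5579 -0.4165; -0.4165 1.1296]  S=[0.9613]  K=[0.4547; -0.0925]  nu=[1.4319]  x^+=[-1.7441, 0.1202]  P^+=[0.3592 -0.3761; -0.3761 1.1213]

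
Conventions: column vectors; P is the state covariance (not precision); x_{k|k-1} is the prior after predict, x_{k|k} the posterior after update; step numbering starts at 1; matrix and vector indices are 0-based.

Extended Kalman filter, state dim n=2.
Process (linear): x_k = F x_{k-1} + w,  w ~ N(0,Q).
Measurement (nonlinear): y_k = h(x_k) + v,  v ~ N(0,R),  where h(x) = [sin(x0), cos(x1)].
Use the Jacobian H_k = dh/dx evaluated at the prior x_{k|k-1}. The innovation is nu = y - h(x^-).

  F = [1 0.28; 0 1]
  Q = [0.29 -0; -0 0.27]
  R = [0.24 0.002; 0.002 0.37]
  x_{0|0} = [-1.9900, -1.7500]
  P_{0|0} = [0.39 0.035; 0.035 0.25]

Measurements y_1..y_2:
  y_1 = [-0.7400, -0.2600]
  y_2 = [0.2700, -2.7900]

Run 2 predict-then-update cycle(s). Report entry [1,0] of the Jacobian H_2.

step 1: x^-=[-2.4800, -1.7500]  P^-=[0.7192 0.1050; 0.1050 0.5200]  H_jac=[-0.7890 0.0000; 0.0000 0.9840]  S=[0.6877 -0.0795; -0.0795 0.8735]  K=[-0.8201 0.0436; -0.0533 0.5809]  nu=[-0.1256, -0.0818]  x^+=[-2.3805, -1.7908]  P^+=[0.2493 0.0147; 0.0147 0.2183]
step 2: x^-=[-2.8820, -1.7908]  P^-=[0.5647 0.0759; 0.0759 0.4883]  H_jac=[-0.9665 0.0000; 0.0000 0.9759]  S=[0.7675 -0.0696; -0.0696 0.8351]  K=[-0.7084 0.0297; -0.0442 0.5670]  nu=[0.5267, -2.5718]  x^+=[-3.3314, -3.2723]  P^+=[0.1759 0.0098; 0.0098 0.2149]

H_jac[1,0] = 0.0000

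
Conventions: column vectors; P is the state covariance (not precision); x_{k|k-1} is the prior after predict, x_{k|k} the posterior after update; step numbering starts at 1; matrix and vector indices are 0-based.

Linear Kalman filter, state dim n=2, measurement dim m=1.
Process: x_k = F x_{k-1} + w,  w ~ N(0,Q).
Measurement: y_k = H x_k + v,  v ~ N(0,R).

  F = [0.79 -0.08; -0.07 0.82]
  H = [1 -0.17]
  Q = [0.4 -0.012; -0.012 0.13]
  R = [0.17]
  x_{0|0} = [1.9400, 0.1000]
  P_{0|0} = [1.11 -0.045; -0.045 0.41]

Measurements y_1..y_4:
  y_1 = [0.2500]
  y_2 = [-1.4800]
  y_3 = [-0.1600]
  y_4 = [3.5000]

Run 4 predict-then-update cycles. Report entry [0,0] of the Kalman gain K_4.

K[0,0] = 0.7239

step 1: x^-=[1.5246, -0.0538]  P^-=[1.1011 -0.1297; -0.1297 0.4163]  S=[1.3272]  K=[0.8462; -0.1510]  nu=[-1.2837]  x^+=[0.4383, 0.1401]  P^+=[0.1507 0.0399; 0.0399 0.3860]
step 2: x^-=[0.3350, 0.0842]  P^-=[0.4914 -0.0196; -0.0196 0.3857]  S=[0.6792]  K=[0.7284; -0.1253]  nu=[-1.8007]  x^+=[-0.9766, 0.3099]  P^+=[0.1310 0.0425; 0.0425 0.3750]
step 3: x^-=[-0.7963, 0.3225]  P^-=[0.4788 -0.0161; -0.0161 0.3779]  S=[0.6652]  K=[0.7239; -0.1208]  nu=[0.6912]  x^+=[-0.2960, 0.2390]  P^+=[0.1302 0.0421; 0.0421 0.3682]
step 4: x^-=[-0.2530, 0.2167]  P^-=[0.4783 -0.0159; -0.0159 0.3734]  S=[0.6645]  K=[0.7239; -0.1194]  nu=[3.7898]  x^+=[2.4903, -0.2359]  P^+=[0.1301 0.0416; 0.0416 0.3639]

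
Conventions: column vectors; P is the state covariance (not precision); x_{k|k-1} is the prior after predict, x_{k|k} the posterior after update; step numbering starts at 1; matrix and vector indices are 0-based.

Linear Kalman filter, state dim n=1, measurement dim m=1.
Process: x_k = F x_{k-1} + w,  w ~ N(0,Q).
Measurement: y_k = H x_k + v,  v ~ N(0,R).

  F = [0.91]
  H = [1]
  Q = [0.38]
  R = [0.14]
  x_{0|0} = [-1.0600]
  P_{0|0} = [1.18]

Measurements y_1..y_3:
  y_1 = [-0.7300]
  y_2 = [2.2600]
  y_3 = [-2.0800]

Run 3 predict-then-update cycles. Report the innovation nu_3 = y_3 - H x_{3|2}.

innov = [-3.5365]

step 1: x^-=[-0.9646]  P^-=[1.3572]  S=[1.4972]  K=[0.9065]  nu=[0.2346]  x^+=[-0.7519]  P^+=[0.1269]
step 2: x^-=[-0.6843]  P^-=[0.4851]  S=[0.6251]  K=[0.7760]  nu=[2.9443]  x^+=[1.6006]  P^+=[0.1086]
step 3: x^-=[1.4565]  P^-=[0.4700]  S=[0.6100]  K=[0.7705]  nu=[-3.5365]  x^+=[-1.2683]  P^+=[0.1079]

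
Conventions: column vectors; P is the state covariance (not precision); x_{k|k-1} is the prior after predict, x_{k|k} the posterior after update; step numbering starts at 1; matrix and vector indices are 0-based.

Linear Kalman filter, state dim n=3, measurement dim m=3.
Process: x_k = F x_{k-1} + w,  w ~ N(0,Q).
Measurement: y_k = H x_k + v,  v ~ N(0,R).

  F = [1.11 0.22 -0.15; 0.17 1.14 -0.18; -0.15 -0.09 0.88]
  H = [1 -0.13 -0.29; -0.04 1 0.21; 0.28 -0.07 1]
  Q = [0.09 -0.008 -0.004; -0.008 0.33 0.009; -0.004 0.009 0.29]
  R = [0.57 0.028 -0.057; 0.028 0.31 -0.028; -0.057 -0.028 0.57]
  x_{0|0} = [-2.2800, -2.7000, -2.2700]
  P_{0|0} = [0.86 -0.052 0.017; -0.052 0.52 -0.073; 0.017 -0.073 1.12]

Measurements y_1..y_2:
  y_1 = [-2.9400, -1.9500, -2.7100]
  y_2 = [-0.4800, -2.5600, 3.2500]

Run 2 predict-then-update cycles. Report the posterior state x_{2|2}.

x_post = [-2.1337, -2.8117, 0.9813]

step 1: x^-=[-2.7843, -3.0570, -1.4126]  P^-=[1.1737 0.2587 -0.2965; 0.2587 1.0757 -0.3054; -0.2965 -0.3054 1.1866]  S=[1.9434 0.0602 -0.3292; 0.0602 1.2959 -0.1006; -0.3292 -0.1006 1.7204]  K=[0.6514 0.0958 0.1384; 0.0624 0.7602 -0.1228; -0.2056 0.0231 0.6159]  nu=[-0.9628, 1.2923, -0.7318]  x^+=[-3.3888, -2.0449, -1.6354]  P^+=[0.3588 0.0703 -0.0565; 0.0703 0.2638 -0.0961; -0.0565 -0.0961 0.3712]
step 2: x^-=[-3.9661, -2.6129, -0.7468]  P^-=[0.6127 0.2604 -0.2037; 0.2604 0.7654 -0.2070; -0.2037 -0.2070 0.6197]  S=[1.2826 0.1486 -0.2503; 0.1486 0.9993 -0.0924; -0.2503 -0.0924 1.1462]  K=[0.4974 0.1263 0.0749; 0.0742 0.6925 -0.0917; -0.1879 0.0020 0.4627]  nu=[2.9299, 0.0511, 4.9244]  x^+=[-2.1337, -2.8117, 0.9813]  P^+=[0.2748 0.0748 -0.0609; 0.0748 0.2391 -0.0801; -0.0609 -0.0801 0.2858]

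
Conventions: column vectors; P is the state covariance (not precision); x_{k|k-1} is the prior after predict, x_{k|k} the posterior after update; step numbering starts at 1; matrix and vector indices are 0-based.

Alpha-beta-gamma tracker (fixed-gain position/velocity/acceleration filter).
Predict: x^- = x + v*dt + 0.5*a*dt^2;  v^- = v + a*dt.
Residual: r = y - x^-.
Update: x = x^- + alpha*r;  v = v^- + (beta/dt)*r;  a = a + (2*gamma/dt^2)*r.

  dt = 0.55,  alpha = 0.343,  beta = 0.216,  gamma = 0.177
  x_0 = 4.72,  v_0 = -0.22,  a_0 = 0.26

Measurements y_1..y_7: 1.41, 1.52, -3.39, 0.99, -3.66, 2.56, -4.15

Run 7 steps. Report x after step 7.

x_post = -1.7755

step 1: x_pred=4.6383  r=-3.2283  x^+=3.5310  v^+=-1.3449  a^+=-3.5179
step 2: x_pred=2.2593  r=-0.7393  x^+=2.0057  v^+=-3.5700  a^+=-4.3830
step 3: x_pred=-0.6208  r=-2.7692  x^+=-1.5706  v^+=-7.0683  a^+=-7.6237
step 4: x_pred=-6.6113  r=7.6013  x^+=-4.0040  v^+=-8.2761  a^+=1.2716
step 5: x_pred=-8.3636  r=4.7036  x^+=-6.7502  v^+=-5.7295  a^+=6.7759
step 6: x_pred=-8.8766  r=11.4366  x^+=-4.9538  v^+=2.4887  a^+=20.1596
step 7: x_pred=-0.5359  r=-3.6141  x^+=-1.7755  v^+=12.1572  a^+=15.9302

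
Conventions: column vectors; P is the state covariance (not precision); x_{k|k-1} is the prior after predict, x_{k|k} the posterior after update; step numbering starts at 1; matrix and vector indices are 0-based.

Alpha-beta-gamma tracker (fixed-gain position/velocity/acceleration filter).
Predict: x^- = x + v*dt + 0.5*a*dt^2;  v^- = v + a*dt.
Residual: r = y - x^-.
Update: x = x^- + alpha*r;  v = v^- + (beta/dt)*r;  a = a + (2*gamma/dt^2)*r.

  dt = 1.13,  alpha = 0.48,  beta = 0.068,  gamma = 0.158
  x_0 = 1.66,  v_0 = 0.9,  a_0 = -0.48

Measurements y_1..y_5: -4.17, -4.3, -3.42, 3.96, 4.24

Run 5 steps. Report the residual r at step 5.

resid = 14.0763

step 1: x_pred=2.3705  r=-6.5405  x^+=-0.7689  v^+=-0.0360  a^+=-2.0986
step 2: x_pred=-2.1494  r=-2.1506  x^+=-3.1817  v^+=-2.5368  a^+=-2.6308
step 3: x_pred=-7.7280  r=4.3080  x^+=-5.6602  v^+=-5.2504  a^+=-1.5647
step 4: x_pred=-12.5921  r=16.5521  x^+=-4.6471  v^+=-6.0225  a^+=2.5315
step 5: x_pred=-9.8363  r=14.0763  x^+=-3.0797  v^+=-2.3148  a^+=6.0150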